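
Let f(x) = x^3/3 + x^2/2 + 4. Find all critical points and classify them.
f'(x) = x*(x + 1)

Solve f'(x) = 0:
  Factor: x^2 + x = x*(x + 1) = 0.
  ⇒ x = -1, 0

f''(x) = 2*x + 1
Second-derivative test at each critical point:
  f''(-1) = -1 < 0 → local maximum
  f''(0) = 1 > 0 → local minimum

Critical points: x = -1 (local maximum); x = 0 (local minimum)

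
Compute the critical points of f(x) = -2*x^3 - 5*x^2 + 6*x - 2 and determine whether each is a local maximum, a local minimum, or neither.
f'(x) = -6*x^2 - 10*x + 6

Solve f'(x) = 0:
  Factor: -6*x^2 - 10*x + 6 = -2*(3*x^2 + 5*x - 3); 3*x^2 + 5*x - 3 = 0 has no rational roots; quadratic formula: x = (-5 ± √61)/6.
  ⇒ x = -sqrt(61)/6 - 5/6 ≈ -2.1350, -5/6 + sqrt(61)/6 ≈ 0.4684

f''(x) = -12*x - 10
Second-derivative test at each critical point:
  f''(-2.1350) = 15.6205 > 0 → local minimum
  f''(0.4684) = -15.6205 < 0 → local maximum

Critical points: x = -sqrt(61)/6 - 5/6 ≈ -2.1350 (local minimum); x = -5/6 + sqrt(61)/6 ≈ 0.4684 (local maximum)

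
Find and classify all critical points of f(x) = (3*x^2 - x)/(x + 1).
f'(x) = (3*x^2 + 6*x - 1)/(x^2 + 2*x + 1)

Solve f'(x) = 0:
  f'(x) = (3*x^2 + 6*x - 1)/(x + 1)^2; the denominator is positive wherever f is defined, so f'(x) = 0 ⇔ 3*x^2 + 6*x - 1 = 0.
  3*x^2 + 6*x - 1 = 0 has no rational roots; quadratic formula: x = (-6 ± √48)/6.
  ⇒ x = -2*sqrt(3)/3 - 1 ≈ -2.1547, -1 + 2*sqrt(3)/3 ≈ 0.1547

f''(x) = 8/(x^3 + 3*x^2 + 3*x + 1)
Second-derivative test at each critical point:
  f''(-2.1547) = -5.1962 < 0 → local maximum
  f''(0.1547) = 5.1962 > 0 → local minimum

Critical points: x = -2*sqrt(3)/3 - 1 ≈ -2.1547 (local maximum); x = -1 + 2*sqrt(3)/3 ≈ 0.1547 (local minimum)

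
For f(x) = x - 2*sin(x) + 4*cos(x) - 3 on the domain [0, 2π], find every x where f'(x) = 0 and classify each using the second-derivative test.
f'(x) = -4*sin(x) - 2*cos(x) + 1

Solve f'(x) = 0 on [0, 2π]:
  f'(x) = 0 ⇔ -4*sin(x) - 2*cos(x) = -1. Write the left side as R·cos(x + φ) with R = √((-2)² + 4²) = 2*sqrt(5), cos φ = -sqrt(5)/5, sin φ = 2*sqrt(5)/5; then cos(x + φ) = -sqrt(5)/10. Solve for x and keep the solutions lying in [0, 2π].
  ⇒ x = atan((2 + sqrt(19))/(1 - 2*sqrt(19))) + pi ≈ 2.4524, atan((2 - sqrt(19))/(1 + 2*sqrt(19))) + 2*pi ≈ 6.0451

f''(x) = 2*sin(x) - 4*cos(x)
Second-derivative test at each critical point:
  f''(2.4524) = 4.3589 > 0 → local minimum
  f''(6.0451) = -4.3589 < 0 → local maximum

Critical points: x = atan((2 + sqrt(19))/(1 - 2*sqrt(19))) + pi ≈ 2.4524 (local minimum); x = atan((2 - sqrt(19))/(1 + 2*sqrt(19))) + 2*pi ≈ 6.0451 (local maximum)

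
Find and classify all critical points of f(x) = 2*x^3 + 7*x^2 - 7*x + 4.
f'(x) = 6*x^2 + 14*x - 7

Solve f'(x) = 0:
  6*x^2 + 14*x - 7 = 0 has no rational roots; quadratic formula: x = (-14 ± √364)/12.
  ⇒ x = -sqrt(91)/6 - 7/6 ≈ -2.7566, -7/6 + sqrt(91)/6 ≈ 0.4232

f''(x) = 12*x + 14
Second-derivative test at each critical point:
  f''(-2.7566) = -19.0788 < 0 → local maximum
  f''(0.4232) = 19.0788 > 0 → local minimum

Critical points: x = -sqrt(91)/6 - 7/6 ≈ -2.7566 (local maximum); x = -7/6 + sqrt(91)/6 ≈ 0.4232 (local minimum)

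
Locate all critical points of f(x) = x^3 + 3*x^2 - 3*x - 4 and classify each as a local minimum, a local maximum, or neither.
f'(x) = 3*x^2 + 6*x - 3

Solve f'(x) = 0:
  Factor: 3*x^2 + 6*x - 3 = 3*(x^2 + 2*x - 1); x^2 + 2*x - 1 = 0 has no rational roots; quadratic formula: x = (-2 ± √8)/2.
  ⇒ x = -sqrt(2) - 1 ≈ -2.4142, -1 + sqrt(2) ≈ 0.4142

f''(x) = 6*x + 6
Second-derivative test at each critical point:
  f''(-2.4142) = -8.4853 < 0 → local maximum
  f''(0.4142) = 8.4853 > 0 → local minimum

Critical points: x = -sqrt(2) - 1 ≈ -2.4142 (local maximum); x = -1 + sqrt(2) ≈ 0.4142 (local minimum)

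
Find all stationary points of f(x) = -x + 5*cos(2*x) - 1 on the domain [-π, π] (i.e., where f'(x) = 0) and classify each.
f'(x) = -10*sin(2*x) - 1

Solve f'(x) = 0 on [-π, π]:
  f'(x) = 0 ⇔ sin(2*x) = -1/10, i.e. 2*x = arcsin(-1/10) + 2nπ or 2*x = π − arcsin(-1/10) + 2nπ; keep the solutions lying in [-π, π].
  ⇒ x = -pi/2 + asin(1/10)/2 ≈ -1.5207, -asin(1/10)/2 ≈ -0.0501, asin(1/10)/2 + pi/2 ≈ 1.6209, pi - asin(1/10)/2 ≈ 3.0915

f''(x) = -20*cos(2*x)
Second-derivative test at each critical point:
  f''(-1.5207) = 19.8997 > 0 → local minimum
  f''(-0.0501) = -19.8997 < 0 → local maximum
  f''(1.6209) = 19.8997 > 0 → local minimum
  f''(3.0915) = -19.8997 < 0 → local maximum

Critical points: x = -pi/2 + asin(1/10)/2 ≈ -1.5207 (local minimum); x = -asin(1/10)/2 ≈ -0.0501 (local maximum); x = asin(1/10)/2 + pi/2 ≈ 1.6209 (local minimum); x = pi - asin(1/10)/2 ≈ 3.0915 (local maximum)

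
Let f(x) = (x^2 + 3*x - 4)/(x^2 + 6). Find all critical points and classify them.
f'(x) = (-3*x^2 + 20*x + 18)/(x^4 + 12*x^2 + 36)

Solve f'(x) = 0:
  f'(x) = -(3*x^2 - 20*x - 18)/(x^2 + 6)^2; the denominator is positive wherever f is defined, so f'(x) = 0 ⇔ -3*x^2 + 20*x + 18 = 0.
  3*x^2 - 20*x - 18 = 0 has no rational roots; quadratic formula: x = (20 ± √616)/6.
  ⇒ x = 10/3 - sqrt(154)/3 ≈ -0.8032, 10/3 + sqrt(154)/3 ≈ 7.4699

f''(x) = 6*(x^3 - 10*x^2 - 18*x + 20)/(x^6 + 18*x^4 + 108*x^2 + 216)
Second-derivative test at each critical point:
  f''(-0.8032) = 0.5621 > 0 → local minimum
  f''(7.4699) = -0.0065 < 0 → local maximum

Critical points: x = 10/3 - sqrt(154)/3 ≈ -0.8032 (local minimum); x = 10/3 + sqrt(154)/3 ≈ 7.4699 (local maximum)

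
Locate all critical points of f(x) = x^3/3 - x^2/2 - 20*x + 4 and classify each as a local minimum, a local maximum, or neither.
f'(x) = x^2 - x - 20

Solve f'(x) = 0:
  Factor: x^2 - x - 20 = (x - 5)*(x + 4) = 0.
  ⇒ x = -4, 5

f''(x) = 2*x - 1
Second-derivative test at each critical point:
  f''(-4) = -9 < 0 → local maximum
  f''(5) = 9 > 0 → local minimum

Critical points: x = -4 (local maximum); x = 5 (local minimum)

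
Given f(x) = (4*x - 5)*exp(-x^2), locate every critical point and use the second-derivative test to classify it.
f'(x) = 2*(-x*(4*x - 5) + 2)*exp(-x^2)

Solve f'(x) = 0:
  f'(x) = (-8*x^2 + 10*x + 4)·exp(-x^2) and exp(-x^2) > 0 for every x, so f'(x) = 0 ⇔ -8*x^2 + 10*x + 4 = 0.
  Factor: -8*x^2 + 10*x + 4 = -2*(4*x^2 - 5*x - 2); 4*x^2 - 5*x - 2 = 0 has no rational roots; quadratic formula: x = (5 ± √57)/8.
  ⇒ x = 5/8 - sqrt(57)/8 ≈ -0.3187, 5/8 + sqrt(57)/8 ≈ 1.5687

f''(x) = 2*(2*x^2*(4*x - 5) - 12*x + 5)*exp(-x^2)
Second-derivative test at each critical point:
  f''(-0.3187) = 13.6411 > 0 → local minimum
  f''(1.5687) = -1.2889 < 0 → local maximum

Critical points: x = 5/8 - sqrt(57)/8 ≈ -0.3187 (local minimum); x = 5/8 + sqrt(57)/8 ≈ 1.5687 (local maximum)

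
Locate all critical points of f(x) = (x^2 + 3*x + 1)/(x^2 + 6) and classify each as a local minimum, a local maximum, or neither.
f'(x) = (-3*x^2 + 10*x + 18)/(x^4 + 12*x^2 + 36)

Solve f'(x) = 0:
  f'(x) = -(3*x^2 - 10*x - 18)/(x^2 + 6)^2; the denominator is positive wherever f is defined, so f'(x) = 0 ⇔ -3*x^2 + 10*x + 18 = 0.
  3*x^2 - 10*x - 18 = 0 has no rational roots; quadratic formula: x = (10 ± √316)/6.
  ⇒ x = 5/3 - sqrt(79)/3 ≈ -1.2961, 5/3 + sqrt(79)/3 ≈ 4.6294

f''(x) = 6*(x^3 - 5*x^2 - 18*x + 10)/(x^6 + 18*x^4 + 108*x^2 + 216)
Second-derivative test at each critical point:
  f''(-1.2961) = 0.3014 > 0 → local minimum
  f''(4.6294) = -0.0236 < 0 → local maximum

Critical points: x = 5/3 - sqrt(79)/3 ≈ -1.2961 (local minimum); x = 5/3 + sqrt(79)/3 ≈ 4.6294 (local maximum)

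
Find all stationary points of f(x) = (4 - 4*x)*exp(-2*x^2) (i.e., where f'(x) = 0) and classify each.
f'(x) = 4*(4*x*(x - 1) - 1)*exp(-2*x^2)

Solve f'(x) = 0:
  f'(x) = (16*x^2 - 16*x - 4)·exp(-2*x^2) and exp(-2*x^2) > 0 for every x, so f'(x) = 0 ⇔ 16*x^2 - 16*x - 4 = 0.
  Factor: 16*x^2 - 16*x - 4 = 4*(4*x^2 - 4*x - 1); 4*x^2 - 4*x - 1 = 0 has no rational roots; quadratic formula: x = (4 ± √32)/8.
  ⇒ x = 1/2 - sqrt(2)/2 ≈ -0.2071, 1/2 + sqrt(2)/2 ≈ 1.2071

f''(x) = 16*(4*x^2*(1 - x) + 3*x - 1)*exp(-2*x^2)
Second-derivative test at each critical point:
  f''(-0.2071) = -20.7672 < 0 → local maximum
  f''(1.2071) = 1.2275 > 0 → local minimum

Critical points: x = 1/2 - sqrt(2)/2 ≈ -0.2071 (local maximum); x = 1/2 + sqrt(2)/2 ≈ 1.2071 (local minimum)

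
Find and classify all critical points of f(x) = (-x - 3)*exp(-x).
f'(x) = (x + 2)*exp(-x)

Solve f'(x) = 0:
  f'(x) = (x + 2)·exp(-x) and exp(-x) > 0 for every x, so f'(x) = 0 ⇔ x + 2 = 0.
  x + 2 = 0.
  ⇒ x = -2

f''(x) = (-x - 1)*exp(-x)
Second-derivative test at each critical point:
  f''(-2) = 7.3891 > 0 → local minimum

Critical points: x = -2 (local minimum)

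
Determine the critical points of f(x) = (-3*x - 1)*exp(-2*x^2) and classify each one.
f'(x) = (4*x*(3*x + 1) - 3)*exp(-2*x^2)

Solve f'(x) = 0:
  f'(x) = (12*x^2 + 4*x - 3)·exp(-2*x^2) and exp(-2*x^2) > 0 for every x, so f'(x) = 0 ⇔ 12*x^2 + 4*x - 3 = 0.
  12*x^2 + 4*x - 3 = 0 has no rational roots; quadratic formula: x = (-4 ± √160)/24.
  ⇒ x = -sqrt(10)/6 - 1/6 ≈ -0.6937, -1/6 + sqrt(10)/6 ≈ 0.3604

f''(x) = 4*(-12*x^3 - 4*x^2 + 9*x + 1)*exp(-2*x^2)
Second-derivative test at each critical point:
  f''(-0.6937) = -4.8313 < 0 → local maximum
  f''(0.3604) = 9.7556 > 0 → local minimum

Critical points: x = -sqrt(10)/6 - 1/6 ≈ -0.6937 (local maximum); x = -1/6 + sqrt(10)/6 ≈ 0.3604 (local minimum)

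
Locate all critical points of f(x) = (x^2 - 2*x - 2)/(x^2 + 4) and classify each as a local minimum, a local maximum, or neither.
f'(x) = 2*(x^2 + 6*x - 4)/(x^4 + 8*x^2 + 16)

Solve f'(x) = 0:
  f'(x) = 2*(x^2 + 6*x - 4)/(x^2 + 4)^2; the denominator is positive wherever f is defined, so f'(x) = 0 ⇔ 2*x^2 + 12*x - 8 = 0.
  Factor: 2*x^2 + 12*x - 8 = 2*(x^2 + 6*x - 4); x^2 + 6*x - 4 = 0 has no rational roots; quadratic formula: x = (-6 ± √52)/2.
  ⇒ x = -sqrt(13) - 3 ≈ -6.6056, -3 + sqrt(13) ≈ 0.6056

f''(x) = 4*(-x^3 - 9*x^2 + 12*x + 12)/(x^6 + 12*x^4 + 48*x^2 + 64)
Second-derivative test at each critical point:
  f''(-6.6056) = -0.0064 < 0 → local maximum
  f''(0.6056) = 0.7564 > 0 → local minimum

Critical points: x = -sqrt(13) - 3 ≈ -6.6056 (local maximum); x = -3 + sqrt(13) ≈ 0.6056 (local minimum)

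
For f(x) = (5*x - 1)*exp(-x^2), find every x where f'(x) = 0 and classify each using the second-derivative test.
f'(x) = (-2*x*(5*x - 1) + 5)*exp(-x^2)

Solve f'(x) = 0:
  f'(x) = (-10*x^2 + 2*x + 5)·exp(-x^2) and exp(-x^2) > 0 for every x, so f'(x) = 0 ⇔ -10*x^2 + 2*x + 5 = 0.
  10*x^2 - 2*x - 5 = 0 has no rational roots; quadratic formula: x = (2 ± √204)/20.
  ⇒ x = 1/10 - sqrt(51)/10 ≈ -0.6141, 1/10 + sqrt(51)/10 ≈ 0.8141

f''(x) = 2*(2*x^2*(5*x - 1) - 15*x + 1)*exp(-x^2)
Second-derivative test at each critical point:
  f''(-0.6141) = 9.7952 > 0 → local minimum
  f''(0.8141) = -7.3613 < 0 → local maximum

Critical points: x = 1/10 - sqrt(51)/10 ≈ -0.6141 (local minimum); x = 1/10 + sqrt(51)/10 ≈ 0.8141 (local maximum)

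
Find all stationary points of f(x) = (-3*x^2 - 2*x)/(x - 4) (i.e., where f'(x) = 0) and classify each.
f'(x) = (-3*x^2 + 24*x + 8)/(x^2 - 8*x + 16)

Solve f'(x) = 0:
  f'(x) = -(3*x^2 - 24*x - 8)/(x - 4)^2; the denominator is positive wherever f is defined, so f'(x) = 0 ⇔ -3*x^2 + 24*x + 8 = 0.
  3*x^2 - 24*x - 8 = 0 has no rational roots; quadratic formula: x = (24 ± √672)/6.
  ⇒ x = 4 - 2*sqrt(42)/3 ≈ -0.3205, 4 + 2*sqrt(42)/3 ≈ 8.3205

f''(x) = -112/(x^3 - 12*x^2 + 48*x - 64)
Second-derivative test at each critical point:
  f''(-0.3205) = 1.3887 > 0 → local minimum
  f''(8.3205) = -1.3887 < 0 → local maximum

Critical points: x = 4 - 2*sqrt(42)/3 ≈ -0.3205 (local minimum); x = 4 + 2*sqrt(42)/3 ≈ 8.3205 (local maximum)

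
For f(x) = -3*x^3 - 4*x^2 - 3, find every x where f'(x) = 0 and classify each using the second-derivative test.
f'(x) = x*(-9*x - 8)

Solve f'(x) = 0:
  Factor: -9*x^2 - 8*x = -x*(9*x + 8) = 0.
  ⇒ x = -8/9, 0

f''(x) = -18*x - 8
Second-derivative test at each critical point:
  f''(-8/9) = 8 > 0 → local minimum
  f''(0) = -8 < 0 → local maximum

Critical points: x = -8/9 (local minimum); x = 0 (local maximum)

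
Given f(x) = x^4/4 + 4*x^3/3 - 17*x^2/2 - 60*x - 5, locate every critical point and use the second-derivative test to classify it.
f'(x) = x^3 + 4*x^2 - 17*x - 60

Solve f'(x) = 0:
  Factor: x^3 + 4*x^2 - 17*x - 60 = (x - 4)*(x + 3)*(x + 5) = 0.
  ⇒ x = -5, -3, 4

f''(x) = 3*x^2 + 8*x - 17
Second-derivative test at each critical point:
  f''(-5) = 18 > 0 → local minimum
  f''(-3) = -14 < 0 → local maximum
  f''(4) = 63 > 0 → local minimum

Critical points: x = -5 (local minimum); x = -3 (local maximum); x = 4 (local minimum)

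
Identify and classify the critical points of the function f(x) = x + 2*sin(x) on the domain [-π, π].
f'(x) = 2*cos(x) + 1

Solve f'(x) = 0 on [-π, π]:
  f'(x) = 0 ⇔ cos(x) = -1/2, i.e. x = ±arccos(-1/2) + 2nπ; keep the solutions lying in [-π, π].
  ⇒ x = -2*pi/3 ≈ -2.0944, 2*pi/3 ≈ 2.0944

f''(x) = -2*sin(x)
Second-derivative test at each critical point:
  f''(-2.0944) = 1.7321 > 0 → local minimum
  f''(2.0944) = -1.7321 < 0 → local maximum

Critical points: x = -2*pi/3 ≈ -2.0944 (local minimum); x = 2*pi/3 ≈ 2.0944 (local maximum)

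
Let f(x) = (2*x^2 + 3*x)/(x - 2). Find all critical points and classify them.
f'(x) = 2*(x^2 - 4*x - 3)/(x^2 - 4*x + 4)

Solve f'(x) = 0:
  f'(x) = 2*(x^2 - 4*x - 3)/(x - 2)^2; the denominator is positive wherever f is defined, so f'(x) = 0 ⇔ 2*x^2 - 8*x - 6 = 0.
  Factor: 2*x^2 - 8*x - 6 = 2*(x^2 - 4*x - 3); x^2 - 4*x - 3 = 0 has no rational roots; quadratic formula: x = (4 ± √28)/2.
  ⇒ x = 2 - sqrt(7) ≈ -0.6458, 2 + sqrt(7) ≈ 4.6458

f''(x) = 28/(x^3 - 6*x^2 + 12*x - 8)
Second-derivative test at each critical point:
  f''(-0.6458) = -1.5119 < 0 → local maximum
  f''(4.6458) = 1.5119 > 0 → local minimum

Critical points: x = 2 - sqrt(7) ≈ -0.6458 (local maximum); x = 2 + sqrt(7) ≈ 4.6458 (local minimum)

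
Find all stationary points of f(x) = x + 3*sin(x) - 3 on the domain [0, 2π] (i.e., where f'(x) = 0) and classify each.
f'(x) = 3*cos(x) + 1

Solve f'(x) = 0 on [0, 2π]:
  f'(x) = 0 ⇔ cos(x) = -1/3, i.e. x = ±arccos(-1/3) + 2nπ; keep the solutions lying in [0, 2π].
  ⇒ x = acos(-1/3) ≈ 1.9106, -acos(-1/3) + 2*pi ≈ 4.3726

f''(x) = -3*sin(x)
Second-derivative test at each critical point:
  f''(1.9106) = -2.8284 < 0 → local maximum
  f''(4.3726) = 2.8284 > 0 → local minimum

Critical points: x = acos(-1/3) ≈ 1.9106 (local maximum); x = -acos(-1/3) + 2*pi ≈ 4.3726 (local minimum)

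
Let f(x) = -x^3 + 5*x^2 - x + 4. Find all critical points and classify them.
f'(x) = -3*x^2 + 10*x - 1

Solve f'(x) = 0:
  3*x^2 - 10*x + 1 = 0 has no rational roots; quadratic formula: x = (10 ± √88)/6.
  ⇒ x = 5/3 - sqrt(22)/3 ≈ 0.1032, sqrt(22)/3 + 5/3 ≈ 3.2301

f''(x) = 10 - 6*x
Second-derivative test at each critical point:
  f''(0.1032) = 9.3808 > 0 → local minimum
  f''(3.2301) = -9.3808 < 0 → local maximum

Critical points: x = 5/3 - sqrt(22)/3 ≈ 0.1032 (local minimum); x = sqrt(22)/3 + 5/3 ≈ 3.2301 (local maximum)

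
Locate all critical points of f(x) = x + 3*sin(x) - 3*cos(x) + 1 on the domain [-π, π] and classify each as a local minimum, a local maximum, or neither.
f'(x) = 3*sqrt(2)*sin(x + pi/4) + 1

Solve f'(x) = 0 on [-π, π]:
  f'(x) = 0 ⇔ 3*sin(x) + 3*cos(x) = -1. Write the left side as R·cos(x + φ) with R = √(3² + (-3)²) = 3*sqrt(2), cos φ = sqrt(2)/2, sin φ = -sqrt(2)/2; then cos(x + φ) = -sqrt(2)/6. Solve for x and keep the solutions lying in [-π, π].
  ⇒ x = atan((-sqrt(17) - 1)/(-1 + sqrt(17))) ≈ -1.0233, atan((-1 + sqrt(17))/(-sqrt(17) - 1)) + pi ≈ 2.5941

f''(x) = 3*sqrt(2)*cos(x + pi/4)
Second-derivative test at each critical point:
  f''(-1.0233) = 4.1231 > 0 → local minimum
  f''(2.5941) = -4.1231 < 0 → local maximum

Critical points: x = atan((-sqrt(17) - 1)/(-1 + sqrt(17))) ≈ -1.0233 (local minimum); x = atan((-1 + sqrt(17))/(-sqrt(17) - 1)) + pi ≈ 2.5941 (local maximum)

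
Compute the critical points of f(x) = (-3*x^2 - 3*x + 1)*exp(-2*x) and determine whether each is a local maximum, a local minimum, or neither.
f'(x) = (6*x^2 - 5)*exp(-2*x)

Solve f'(x) = 0:
  f'(x) = (6*x^2 - 5)·exp(-2*x) and exp(-2*x) > 0 for every x, so f'(x) = 0 ⇔ 6*x^2 - 5 = 0.
  6*x^2 - 5 = 0 has no rational roots; quadratic formula: x = (0 ± √120)/12.
  ⇒ x = -sqrt(30)/6 ≈ -0.9129, sqrt(30)/6 ≈ 0.9129

f''(x) = 2*(-6*x^2 + 6*x + 5)*exp(-2*x)
Second-derivative test at each critical point:
  f''(-0.9129) = -67.9986 < 0 → local maximum
  f''(0.9129) = 1.7647 > 0 → local minimum

Critical points: x = -sqrt(30)/6 ≈ -0.9129 (local maximum); x = sqrt(30)/6 ≈ 0.9129 (local minimum)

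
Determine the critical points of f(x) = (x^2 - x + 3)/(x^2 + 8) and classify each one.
f'(x) = (x^2 + 10*x - 8)/(x^4 + 16*x^2 + 64)

Solve f'(x) = 0:
  f'(x) = (x^2 + 10*x - 8)/(x^2 + 8)^2; the denominator is positive wherever f is defined, so f'(x) = 0 ⇔ x^2 + 10*x - 8 = 0.
  x^2 + 10*x - 8 = 0 has no rational roots; quadratic formula: x = (-10 ± √132)/2.
  ⇒ x = -sqrt(33) - 5 ≈ -10.7446, -5 + sqrt(33) ≈ 0.7446

f''(x) = 2*(-x^3 - 15*x^2 + 24*x + 40)/(x^6 + 24*x^4 + 192*x^2 + 512)
Second-derivative test at each critical point:
  f''(-10.7446) = -0.0008 < 0 → local maximum
  f''(0.7446) = 0.1570 > 0 → local minimum

Critical points: x = -sqrt(33) - 5 ≈ -10.7446 (local maximum); x = -5 + sqrt(33) ≈ 0.7446 (local minimum)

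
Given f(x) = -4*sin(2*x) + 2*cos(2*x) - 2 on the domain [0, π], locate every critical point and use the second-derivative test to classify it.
f'(x) = -4*sin(2*x) - 8*cos(2*x)

Solve f'(x) = 0 on [0, π]:
  f'(x) = 0 ⇔ -4*cos(2*x) = 2*sin(2*x) ⇔ tan(2*x) = -2, i.e. 2*x = arctan(-2) + nπ; keep the solutions lying in [0, π].
  ⇒ x = -atan(2)/2 + pi/2 ≈ 1.0172, pi - atan(2)/2 ≈ 2.5880

f''(x) = 16*sin(2*x) - 8*cos(2*x)
Second-derivative test at each critical point:
  f''(1.0172) = 17.8885 > 0 → local minimum
  f''(2.5880) = -17.8885 < 0 → local maximum

Critical points: x = -atan(2)/2 + pi/2 ≈ 1.0172 (local minimum); x = pi - atan(2)/2 ≈ 2.5880 (local maximum)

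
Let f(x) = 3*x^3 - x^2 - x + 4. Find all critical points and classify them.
f'(x) = 9*x^2 - 2*x - 1

Solve f'(x) = 0:
  9*x^2 - 2*x - 1 = 0 has no rational roots; quadratic formula: x = (2 ± √40)/18.
  ⇒ x = 1/9 - sqrt(10)/9 ≈ -0.2403, 1/9 + sqrt(10)/9 ≈ 0.4625

f''(x) = 18*x - 2
Second-derivative test at each critical point:
  f''(-0.2403) = -6.3246 < 0 → local maximum
  f''(0.4625) = 6.3246 > 0 → local minimum

Critical points: x = 1/9 - sqrt(10)/9 ≈ -0.2403 (local maximum); x = 1/9 + sqrt(10)/9 ≈ 0.4625 (local minimum)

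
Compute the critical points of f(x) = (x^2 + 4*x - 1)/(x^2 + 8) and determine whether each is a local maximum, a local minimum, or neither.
f'(x) = 2*(-2*x^2 + 9*x + 16)/(x^4 + 16*x^2 + 64)

Solve f'(x) = 0:
  f'(x) = -2*(2*x^2 - 9*x - 16)/(x^2 + 8)^2; the denominator is positive wherever f is defined, so f'(x) = 0 ⇔ -4*x^2 + 18*x + 32 = 0.
  Factor: -4*x^2 + 18*x + 32 = -2*(2*x^2 - 9*x - 16); 2*x^2 - 9*x - 16 = 0 has no rational roots; quadratic formula: x = (9 ± √209)/4.
  ⇒ x = 9/4 - sqrt(209)/4 ≈ -1.3642, 9/4 + sqrt(209)/4 ≈ 5.8642

f''(x) = 2*(4*x^3 - 27*x^2 - 96*x + 72)/(x^6 + 24*x^4 + 192*x^2 + 512)
Second-derivative test at each critical point:
  f''(-1.3642) = 0.2973 > 0 → local minimum
  f''(5.8642) = -0.0161 < 0 → local maximum

Critical points: x = 9/4 - sqrt(209)/4 ≈ -1.3642 (local minimum); x = 9/4 + sqrt(209)/4 ≈ 5.8642 (local maximum)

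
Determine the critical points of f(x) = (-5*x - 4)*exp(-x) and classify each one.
f'(x) = (5*x - 1)*exp(-x)

Solve f'(x) = 0:
  f'(x) = (5*x - 1)·exp(-x) and exp(-x) > 0 for every x, so f'(x) = 0 ⇔ 5*x - 1 = 0.
  5*x - 1 = 0.
  ⇒ x = 1/5

f''(x) = (6 - 5*x)*exp(-x)
Second-derivative test at each critical point:
  f''(1/5) = 4.0937 > 0 → local minimum

Critical points: x = 1/5 (local minimum)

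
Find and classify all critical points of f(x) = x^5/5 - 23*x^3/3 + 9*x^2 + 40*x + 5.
f'(x) = x^4 - 23*x^2 + 18*x + 40

Solve f'(x) = 0:
  Factor: x^4 - 23*x^2 + 18*x + 40 = (x - 4)*(x - 2)*(x + 1)*(x + 5) = 0.
  ⇒ x = -5, -1, 2, 4

f''(x) = 4*x^3 - 46*x + 18
Second-derivative test at each critical point:
  f''(-5) = -252 < 0 → local maximum
  f''(-1) = 60 > 0 → local minimum
  f''(2) = -42 < 0 → local maximum
  f''(4) = 90 > 0 → local minimum

Critical points: x = -5 (local maximum); x = -1 (local minimum); x = 2 (local maximum); x = 4 (local minimum)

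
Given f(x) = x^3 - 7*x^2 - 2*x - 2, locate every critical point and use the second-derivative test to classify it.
f'(x) = 3*x^2 - 14*x - 2

Solve f'(x) = 0:
  3*x^2 - 14*x - 2 = 0 has no rational roots; quadratic formula: x = (14 ± √220)/6.
  ⇒ x = 7/3 - sqrt(55)/3 ≈ -0.1387, 7/3 + sqrt(55)/3 ≈ 4.8054

f''(x) = 6*x - 14
Second-derivative test at each critical point:
  f''(-0.1387) = -14.8324 < 0 → local maximum
  f''(4.8054) = 14.8324 > 0 → local minimum

Critical points: x = 7/3 - sqrt(55)/3 ≈ -0.1387 (local maximum); x = 7/3 + sqrt(55)/3 ≈ 4.8054 (local minimum)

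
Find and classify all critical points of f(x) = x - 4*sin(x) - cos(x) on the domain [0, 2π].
f'(x) = sin(x) - 4*cos(x) + 1

Solve f'(x) = 0 on [0, 2π]:
  f'(x) = 0 ⇔ sin(x) - 4*cos(x) = -1. Write the left side as R·cos(x + φ) with R = √((-4)² + (-1)²) = sqrt(17), cos φ = -4*sqrt(17)/17, sin φ = -sqrt(17)/17; then cos(x + φ) = -sqrt(17)/17. Solve for x and keep the solutions lying in [0, 2π].
  ⇒ x = atan(15/8) ≈ 1.0808, 3*pi/2 ≈ 4.7124

f''(x) = 4*sin(x) + cos(x)
Second-derivative test at each critical point:
  f''(1.0808) = 4 > 0 → local minimum
  f''(4.7124) = -4 < 0 → local maximum

Critical points: x = atan(15/8) ≈ 1.0808 (local minimum); x = 3*pi/2 ≈ 4.7124 (local maximum)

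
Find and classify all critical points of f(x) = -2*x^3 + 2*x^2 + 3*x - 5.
f'(x) = -6*x^2 + 4*x + 3

Solve f'(x) = 0:
  6*x^2 - 4*x - 3 = 0 has no rational roots; quadratic formula: x = (4 ± √88)/12.
  ⇒ x = 1/3 - sqrt(22)/6 ≈ -0.4484, 1/3 + sqrt(22)/6 ≈ 1.1151

f''(x) = 4 - 12*x
Second-derivative test at each critical point:
  f''(-0.4484) = 9.3808 > 0 → local minimum
  f''(1.1151) = -9.3808 < 0 → local maximum

Critical points: x = 1/3 - sqrt(22)/6 ≈ -0.4484 (local minimum); x = 1/3 + sqrt(22)/6 ≈ 1.1151 (local maximum)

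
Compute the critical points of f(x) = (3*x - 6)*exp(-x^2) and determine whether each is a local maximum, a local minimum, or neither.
f'(x) = 3*(-2*x*(x - 2) + 1)*exp(-x^2)

Solve f'(x) = 0:
  f'(x) = (-6*x^2 + 12*x + 3)·exp(-x^2) and exp(-x^2) > 0 for every x, so f'(x) = 0 ⇔ -6*x^2 + 12*x + 3 = 0.
  Factor: -6*x^2 + 12*x + 3 = -3*(2*x^2 - 4*x - 1); 2*x^2 - 4*x - 1 = 0 has no rational roots; quadratic formula: x = (4 ± √24)/4.
  ⇒ x = 1 - sqrt(6)/2 ≈ -0.2247, 1 + sqrt(6)/2 ≈ 2.2247

f''(x) = 6*(2*x^2*(x - 2) - 3*x + 2)*exp(-x^2)
Second-derivative test at each critical point:
  f''(-0.2247) = 13.9730 > 0 → local minimum
  f''(2.2247) = -0.1042 < 0 → local maximum

Critical points: x = 1 - sqrt(6)/2 ≈ -0.2247 (local minimum); x = 1 + sqrt(6)/2 ≈ 2.2247 (local maximum)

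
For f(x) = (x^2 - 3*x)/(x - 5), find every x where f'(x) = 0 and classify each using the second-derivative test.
f'(x) = (x^2 - 10*x + 15)/(x^2 - 10*x + 25)

Solve f'(x) = 0:
  f'(x) = (x^2 - 10*x + 15)/(x - 5)^2; the denominator is positive wherever f is defined, so f'(x) = 0 ⇔ x^2 - 10*x + 15 = 0.
  x^2 - 10*x + 15 = 0 has no rational roots; quadratic formula: x = (10 ± √40)/2.
  ⇒ x = 5 - sqrt(10) ≈ 1.8377, sqrt(10) + 5 ≈ 8.1623

f''(x) = 20/(x^3 - 15*x^2 + 75*x - 125)
Second-derivative test at each critical point:
  f''(1.8377) = -0.6325 < 0 → local maximum
  f''(8.1623) = 0.6325 > 0 → local minimum

Critical points: x = 5 - sqrt(10) ≈ 1.8377 (local maximum); x = sqrt(10) + 5 ≈ 8.1623 (local minimum)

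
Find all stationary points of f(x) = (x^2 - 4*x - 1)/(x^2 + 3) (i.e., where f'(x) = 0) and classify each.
f'(x) = 4*(x^2 + 2*x - 3)/(x^4 + 6*x^2 + 9)

Solve f'(x) = 0:
  f'(x) = 4*(x - 1)*(x + 3)/(x^2 + 3)^2; the denominator is positive wherever f is defined, so f'(x) = 0 ⇔ 4*x^2 + 8*x - 12 = 0.
  Factor: 4*x^2 + 8*x - 12 = 4*(x - 1)*(x + 3) = 0.
  ⇒ x = -3, 1

f''(x) = 8*(-x^3 - 3*x^2 + 9*x + 3)/(x^6 + 9*x^4 + 27*x^2 + 27)
Second-derivative test at each critical point:
  f''(-3) = -1/9 < 0 → local maximum
  f''(1) = 1 > 0 → local minimum

Critical points: x = -3 (local maximum); x = 1 (local minimum)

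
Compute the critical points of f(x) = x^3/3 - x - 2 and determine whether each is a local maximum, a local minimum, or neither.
f'(x) = x^2 - 1

Solve f'(x) = 0:
  Factor: x^2 - 1 = (x - 1)*(x + 1) = 0.
  ⇒ x = -1, 1

f''(x) = 2*x
Second-derivative test at each critical point:
  f''(-1) = -2 < 0 → local maximum
  f''(1) = 2 > 0 → local minimum

Critical points: x = -1 (local maximum); x = 1 (local minimum)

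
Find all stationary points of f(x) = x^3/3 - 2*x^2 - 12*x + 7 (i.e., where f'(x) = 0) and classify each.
f'(x) = x^2 - 4*x - 12

Solve f'(x) = 0:
  Factor: x^2 - 4*x - 12 = (x - 6)*(x + 2) = 0.
  ⇒ x = -2, 6

f''(x) = 2*x - 4
Second-derivative test at each critical point:
  f''(-2) = -8 < 0 → local maximum
  f''(6) = 8 > 0 → local minimum

Critical points: x = -2 (local maximum); x = 6 (local minimum)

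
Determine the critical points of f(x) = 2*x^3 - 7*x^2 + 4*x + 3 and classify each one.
f'(x) = 6*x^2 - 14*x + 4

Solve f'(x) = 0:
  Factor: 6*x^2 - 14*x + 4 = 2*(x - 2)*(3*x - 1) = 0.
  ⇒ x = 1/3, 2

f''(x) = 12*x - 14
Second-derivative test at each critical point:
  f''(1/3) = -10 < 0 → local maximum
  f''(2) = 10 > 0 → local minimum

Critical points: x = 1/3 (local maximum); x = 2 (local minimum)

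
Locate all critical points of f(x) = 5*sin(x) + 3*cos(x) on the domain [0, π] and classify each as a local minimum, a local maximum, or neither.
f'(x) = -3*sin(x) + 5*cos(x)

Solve f'(x) = 0 on [0, π]:
  f'(x) = 0 ⇔ 5*cos(x) = 3*sin(x) ⇔ tan(x) = 5/3, i.e. x = arctan(5/3) + nπ; keep the solutions lying in [0, π].
  ⇒ x = atan(5/3) ≈ 1.0304

f''(x) = -5*sin(x) - 3*cos(x)
Second-derivative test at each critical point:
  f''(1.0304) = -5.8310 < 0 → local maximum

Critical points: x = atan(5/3) ≈ 1.0304 (local maximum)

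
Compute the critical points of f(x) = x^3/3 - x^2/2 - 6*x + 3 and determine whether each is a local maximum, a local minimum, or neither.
f'(x) = x^2 - x - 6

Solve f'(x) = 0:
  Factor: x^2 - x - 6 = (x - 3)*(x + 2) = 0.
  ⇒ x = -2, 3

f''(x) = 2*x - 1
Second-derivative test at each critical point:
  f''(-2) = -5 < 0 → local maximum
  f''(3) = 5 > 0 → local minimum

Critical points: x = -2 (local maximum); x = 3 (local minimum)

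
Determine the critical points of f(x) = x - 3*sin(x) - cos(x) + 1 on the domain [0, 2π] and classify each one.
f'(x) = sin(x) - 3*cos(x) + 1

Solve f'(x) = 0 on [0, 2π]:
  f'(x) = 0 ⇔ sin(x) - 3*cos(x) = -1. Write the left side as R·cos(x + φ) with R = √((-3)² + (-1)²) = sqrt(10), cos φ = -3*sqrt(10)/10, sin φ = -sqrt(10)/10; then cos(x + φ) = -sqrt(10)/10. Solve for x and keep the solutions lying in [0, 2π].
  ⇒ x = atan(4/3) ≈ 0.9273, 3*pi/2 ≈ 4.7124

f''(x) = 3*sin(x) + cos(x)
Second-derivative test at each critical point:
  f''(0.9273) = 3 > 0 → local minimum
  f''(4.7124) = -3 < 0 → local maximum

Critical points: x = atan(4/3) ≈ 0.9273 (local minimum); x = 3*pi/2 ≈ 4.7124 (local maximum)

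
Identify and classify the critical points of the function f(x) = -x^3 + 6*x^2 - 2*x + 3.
f'(x) = -3*x^2 + 12*x - 2

Solve f'(x) = 0:
  3*x^2 - 12*x + 2 = 0 has no rational roots; quadratic formula: x = (12 ± √120)/6.
  ⇒ x = 2 - sqrt(30)/3 ≈ 0.1743, sqrt(30)/3 + 2 ≈ 3.8257

f''(x) = 12 - 6*x
Second-derivative test at each critical point:
  f''(0.1743) = 10.9545 > 0 → local minimum
  f''(3.8257) = -10.9545 < 0 → local maximum

Critical points: x = 2 - sqrt(30)/3 ≈ 0.1743 (local minimum); x = sqrt(30)/3 + 2 ≈ 3.8257 (local maximum)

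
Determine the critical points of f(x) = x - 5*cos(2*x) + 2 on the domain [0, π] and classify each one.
f'(x) = 10*sin(2*x) + 1

Solve f'(x) = 0 on [0, π]:
  f'(x) = 0 ⇔ sin(2*x) = -1/10, i.e. 2*x = arcsin(-1/10) + 2nπ or 2*x = π − arcsin(-1/10) + 2nπ; keep the solutions lying in [0, π].
  ⇒ x = asin(1/10)/2 + pi/2 ≈ 1.6209, pi - asin(1/10)/2 ≈ 3.0915

f''(x) = 20*cos(2*x)
Second-derivative test at each critical point:
  f''(1.6209) = -19.8997 < 0 → local maximum
  f''(3.0915) = 19.8997 > 0 → local minimum

Critical points: x = asin(1/10)/2 + pi/2 ≈ 1.6209 (local maximum); x = pi - asin(1/10)/2 ≈ 3.0915 (local minimum)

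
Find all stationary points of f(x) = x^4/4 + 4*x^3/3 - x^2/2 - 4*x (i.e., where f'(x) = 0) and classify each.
f'(x) = x^3 + 4*x^2 - x - 4

Solve f'(x) = 0:
  Factor: x^3 + 4*x^2 - x - 4 = (x - 1)*(x + 1)*(x + 4) = 0.
  ⇒ x = -4, -1, 1

f''(x) = 3*x^2 + 8*x - 1
Second-derivative test at each critical point:
  f''(-4) = 15 > 0 → local minimum
  f''(-1) = -6 < 0 → local maximum
  f''(1) = 10 > 0 → local minimum

Critical points: x = -4 (local minimum); x = -1 (local maximum); x = 1 (local minimum)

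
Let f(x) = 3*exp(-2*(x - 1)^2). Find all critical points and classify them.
f'(x) = 12*(1 - x)*exp(-2*(x - 1)^2)

Solve f'(x) = 0:
  f'(x) = (12 - 12*x)·exp(-2*(x - 1)^2) and exp(-2*(x - 1)^2) > 0 for every x, so f'(x) = 0 ⇔ 12 - 12*x = 0.
  Factor: 12 - 12*x = -12*(x - 1) = 0.
  ⇒ x = 1

f''(x) = 12*(4*(x - 1)^2 - 1)*exp(-2*(x - 1)^2)
Second-derivative test at each critical point:
  f''(1) = -12 < 0 → local maximum

Critical points: x = 1 (local maximum)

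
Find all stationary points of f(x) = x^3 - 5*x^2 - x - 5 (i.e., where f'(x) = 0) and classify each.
f'(x) = 3*x^2 - 10*x - 1

Solve f'(x) = 0:
  3*x^2 - 10*x - 1 = 0 has no rational roots; quadratic formula: x = (10 ± √112)/6.
  ⇒ x = 5/3 - 2*sqrt(7)/3 ≈ -0.0972, 5/3 + 2*sqrt(7)/3 ≈ 3.4305

f''(x) = 6*x - 10
Second-derivative test at each critical point:
  f''(-0.0972) = -10.5830 < 0 → local maximum
  f''(3.4305) = 10.5830 > 0 → local minimum

Critical points: x = 5/3 - 2*sqrt(7)/3 ≈ -0.0972 (local maximum); x = 5/3 + 2*sqrt(7)/3 ≈ 3.4305 (local minimum)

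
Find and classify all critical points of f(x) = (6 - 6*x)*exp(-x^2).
f'(x) = 6*(2*x*(x - 1) - 1)*exp(-x^2)

Solve f'(x) = 0:
  f'(x) = (12*x^2 - 12*x - 6)·exp(-x^2) and exp(-x^2) > 0 for every x, so f'(x) = 0 ⇔ 12*x^2 - 12*x - 6 = 0.
  Factor: 12*x^2 - 12*x - 6 = 6*(2*x^2 - 2*x - 1); 2*x^2 - 2*x - 1 = 0 has no rational roots; quadratic formula: x = (2 ± √12)/4.
  ⇒ x = 1/2 - sqrt(3)/2 ≈ -0.3660, 1/2 + sqrt(3)/2 ≈ 1.3660

f''(x) = 12*(2*x^2*(1 - x) + 3*x - 1)*exp(-x^2)
Second-derivative test at each critical point:
  f''(-0.3660) = -18.1785 < 0 → local maximum
  f''(1.3660) = 3.2162 > 0 → local minimum

Critical points: x = 1/2 - sqrt(3)/2 ≈ -0.3660 (local maximum); x = 1/2 + sqrt(3)/2 ≈ 1.3660 (local minimum)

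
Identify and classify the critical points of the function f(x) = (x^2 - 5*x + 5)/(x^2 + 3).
f'(x) = (5*x^2 - 4*x - 15)/(x^4 + 6*x^2 + 9)

Solve f'(x) = 0:
  f'(x) = (5*x^2 - 4*x - 15)/(x^2 + 3)^2; the denominator is positive wherever f is defined, so f'(x) = 0 ⇔ 5*x^2 - 4*x - 15 = 0.
  5*x^2 - 4*x - 15 = 0 has no rational roots; quadratic formula: x = (4 ± √316)/10.
  ⇒ x = 2/5 - sqrt(79)/5 ≈ -1.3776, 2/5 + sqrt(79)/5 ≈ 2.1776

f''(x) = 2*(-5*x^3 + 6*x^2 + 45*x - 6)/(x^6 + 9*x^4 + 27*x^2 + 27)
Second-derivative test at each critical point:
  f''(-1.3776) = -0.7410 < 0 → local maximum
  f''(2.1776) = 0.2966 > 0 → local minimum

Critical points: x = 2/5 - sqrt(79)/5 ≈ -1.3776 (local maximum); x = 2/5 + sqrt(79)/5 ≈ 2.1776 (local minimum)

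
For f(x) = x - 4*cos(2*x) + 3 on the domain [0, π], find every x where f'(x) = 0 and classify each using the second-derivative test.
f'(x) = 8*sin(2*x) + 1

Solve f'(x) = 0 on [0, π]:
  f'(x) = 0 ⇔ sin(2*x) = -1/8, i.e. 2*x = arcsin(-1/8) + 2nπ or 2*x = π − arcsin(-1/8) + 2nπ; keep the solutions lying in [0, π].
  ⇒ x = asin(1/8)/2 + pi/2 ≈ 1.6335, pi - asin(1/8)/2 ≈ 3.0789

f''(x) = 16*cos(2*x)
Second-derivative test at each critical point:
  f''(1.6335) = -15.8745 < 0 → local maximum
  f''(3.0789) = 15.8745 > 0 → local minimum

Critical points: x = asin(1/8)/2 + pi/2 ≈ 1.6335 (local maximum); x = pi - asin(1/8)/2 ≈ 3.0789 (local minimum)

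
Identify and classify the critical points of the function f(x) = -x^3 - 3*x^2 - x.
f'(x) = -3*x^2 - 6*x - 1

Solve f'(x) = 0:
  3*x^2 + 6*x + 1 = 0 has no rational roots; quadratic formula: x = (-6 ± √24)/6.
  ⇒ x = -1 - sqrt(6)/3 ≈ -1.8165, -1 + sqrt(6)/3 ≈ -0.1835

f''(x) = -6*x - 6
Second-derivative test at each critical point:
  f''(-1.8165) = 4.8990 > 0 → local minimum
  f''(-0.1835) = -4.8990 < 0 → local maximum

Critical points: x = -1 - sqrt(6)/3 ≈ -1.8165 (local minimum); x = -1 + sqrt(6)/3 ≈ -0.1835 (local maximum)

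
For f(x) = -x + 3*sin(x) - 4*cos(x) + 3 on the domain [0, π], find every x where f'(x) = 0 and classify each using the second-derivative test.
f'(x) = 4*sin(x) + 3*cos(x) - 1

Solve f'(x) = 0 on [0, π]:
  f'(x) = 0 ⇔ 4*sin(x) + 3*cos(x) = 1. Write the left side as R·cos(x + φ) with R = √(3² + (-4)²) = 5, cos φ = 3/5, sin φ = -4/5; then cos(x + φ) = 1/5. Solve for x and keep the solutions lying in [0, π].
  ⇒ x = atan((4 + 6*sqrt(6))/(3 - 8*sqrt(6))) + pi ≈ 2.2967

f''(x) = -3*sin(x) + 4*cos(x)
Second-derivative test at each critical point:
  f''(2.2967) = -4.8990 < 0 → local maximum

Critical points: x = atan((4 + 6*sqrt(6))/(3 - 8*sqrt(6))) + pi ≈ 2.2967 (local maximum)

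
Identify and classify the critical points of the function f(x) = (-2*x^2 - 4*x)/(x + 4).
f'(x) = 2*(-x^2 - 8*x - 8)/(x^2 + 8*x + 16)

Solve f'(x) = 0:
  f'(x) = -2*(x^2 + 8*x + 8)/(x + 4)^2; the denominator is positive wherever f is defined, so f'(x) = 0 ⇔ -2*x^2 - 16*x - 16 = 0.
  Factor: -2*x^2 - 16*x - 16 = -2*(x^2 + 8*x + 8); x^2 + 8*x + 8 = 0 has no rational roots; quadratic formula: x = (-8 ± √32)/2.
  ⇒ x = -4 - 2*sqrt(2) ≈ -6.8284, -4 + 2*sqrt(2) ≈ -1.1716

f''(x) = -32/(x^3 + 12*x^2 + 48*x + 64)
Second-derivative test at each critical point:
  f''(-6.8284) = 1.4142 > 0 → local minimum
  f''(-1.1716) = -1.4142 < 0 → local maximum

Critical points: x = -4 - 2*sqrt(2) ≈ -6.8284 (local minimum); x = -4 + 2*sqrt(2) ≈ -1.1716 (local maximum)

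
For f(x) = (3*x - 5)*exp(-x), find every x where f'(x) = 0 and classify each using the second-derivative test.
f'(x) = (8 - 3*x)*exp(-x)

Solve f'(x) = 0:
  f'(x) = (8 - 3*x)·exp(-x) and exp(-x) > 0 for every x, so f'(x) = 0 ⇔ 8 - 3*x = 0.
  8 - 3*x = 0.
  ⇒ x = 8/3

f''(x) = (3*x - 11)*exp(-x)
Second-derivative test at each critical point:
  f''(8/3) = -0.2085 < 0 → local maximum

Critical points: x = 8/3 (local maximum)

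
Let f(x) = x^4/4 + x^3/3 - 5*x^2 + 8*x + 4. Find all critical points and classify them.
f'(x) = x^3 + x^2 - 10*x + 8

Solve f'(x) = 0:
  Factor: x^3 + x^2 - 10*x + 8 = (x - 2)*(x - 1)*(x + 4) = 0.
  ⇒ x = -4, 1, 2

f''(x) = 3*x^2 + 2*x - 10
Second-derivative test at each critical point:
  f''(-4) = 30 > 0 → local minimum
  f''(1) = -5 < 0 → local maximum
  f''(2) = 6 > 0 → local minimum

Critical points: x = -4 (local minimum); x = 1 (local maximum); x = 2 (local minimum)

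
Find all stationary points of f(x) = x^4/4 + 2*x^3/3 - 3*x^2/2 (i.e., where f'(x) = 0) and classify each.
f'(x) = x*(x^2 + 2*x - 3)

Solve f'(x) = 0:
  Factor: x^3 + 2*x^2 - 3*x = x*(x - 1)*(x + 3) = 0.
  ⇒ x = -3, 0, 1

f''(x) = 3*x^2 + 4*x - 3
Second-derivative test at each critical point:
  f''(-3) = 12 > 0 → local minimum
  f''(0) = -3 < 0 → local maximum
  f''(1) = 4 > 0 → local minimum

Critical points: x = -3 (local minimum); x = 0 (local maximum); x = 1 (local minimum)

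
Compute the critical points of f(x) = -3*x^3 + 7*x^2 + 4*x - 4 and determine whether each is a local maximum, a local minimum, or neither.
f'(x) = -9*x^2 + 14*x + 4

Solve f'(x) = 0:
  9*x^2 - 14*x - 4 = 0 has no rational roots; quadratic formula: x = (14 ± √340)/18.
  ⇒ x = 7/9 - sqrt(85)/9 ≈ -0.2466, 7/9 + sqrt(85)/9 ≈ 1.8022

f''(x) = 14 - 18*x
Second-derivative test at each critical point:
  f''(-0.2466) = 18.4391 > 0 → local minimum
  f''(1.8022) = -18.4391 < 0 → local maximum

Critical points: x = 7/9 - sqrt(85)/9 ≈ -0.2466 (local minimum); x = 7/9 + sqrt(85)/9 ≈ 1.8022 (local maximum)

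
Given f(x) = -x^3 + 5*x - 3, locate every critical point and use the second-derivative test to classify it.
f'(x) = 5 - 3*x^2

Solve f'(x) = 0:
  3*x^2 - 5 = 0 has no rational roots; quadratic formula: x = (0 ± √60)/6.
  ⇒ x = -sqrt(15)/3 ≈ -1.2910, sqrt(15)/3 ≈ 1.2910

f''(x) = -6*x
Second-derivative test at each critical point:
  f''(-1.2910) = 7.7460 > 0 → local minimum
  f''(1.2910) = -7.7460 < 0 → local maximum

Critical points: x = -sqrt(15)/3 ≈ -1.2910 (local minimum); x = sqrt(15)/3 ≈ 1.2910 (local maximum)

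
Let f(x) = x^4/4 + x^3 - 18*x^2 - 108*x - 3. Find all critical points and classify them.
f'(x) = x^3 + 3*x^2 - 36*x - 108

Solve f'(x) = 0:
  Factor: x^3 + 3*x^2 - 36*x - 108 = (x - 6)*(x + 3)*(x + 6) = 0.
  ⇒ x = -6, -3, 6

f''(x) = 3*x^2 + 6*x - 36
Second-derivative test at each critical point:
  f''(-6) = 36 > 0 → local minimum
  f''(-3) = -27 < 0 → local maximum
  f''(6) = 108 > 0 → local minimum

Critical points: x = -6 (local minimum); x = -3 (local maximum); x = 6 (local minimum)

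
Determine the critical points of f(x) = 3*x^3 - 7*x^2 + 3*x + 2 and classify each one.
f'(x) = 9*x^2 - 14*x + 3

Solve f'(x) = 0:
  9*x^2 - 14*x + 3 = 0 has no rational roots; quadratic formula: x = (14 ± √88)/18.
  ⇒ x = 7/9 - sqrt(22)/9 ≈ 0.2566, sqrt(22)/9 + 7/9 ≈ 1.2989

f''(x) = 18*x - 14
Second-derivative test at each critical point:
  f''(0.2566) = -9.3808 < 0 → local maximum
  f''(1.2989) = 9.3808 > 0 → local minimum

Critical points: x = 7/9 - sqrt(22)/9 ≈ 0.2566 (local maximum); x = sqrt(22)/9 + 7/9 ≈ 1.2989 (local minimum)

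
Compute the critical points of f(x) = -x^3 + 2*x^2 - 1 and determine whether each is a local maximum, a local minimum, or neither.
f'(x) = x*(4 - 3*x)

Solve f'(x) = 0:
  Factor: -3*x^2 + 4*x = -x*(3*x - 4) = 0.
  ⇒ x = 0, 4/3

f''(x) = 4 - 6*x
Second-derivative test at each critical point:
  f''(0) = 4 > 0 → local minimum
  f''(4/3) = -4 < 0 → local maximum

Critical points: x = 0 (local minimum); x = 4/3 (local maximum)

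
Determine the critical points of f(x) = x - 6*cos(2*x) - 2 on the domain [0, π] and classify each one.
f'(x) = 12*sin(2*x) + 1

Solve f'(x) = 0 on [0, π]:
  f'(x) = 0 ⇔ sin(2*x) = -1/12, i.e. 2*x = arcsin(-1/12) + 2nπ or 2*x = π − arcsin(-1/12) + 2nπ; keep the solutions lying in [0, π].
  ⇒ x = asin(1/12)/2 + pi/2 ≈ 1.6125, pi - asin(1/12)/2 ≈ 3.0999

f''(x) = 24*cos(2*x)
Second-derivative test at each critical point:
  f''(1.6125) = -23.9165 < 0 → local maximum
  f''(3.0999) = 23.9165 > 0 → local minimum

Critical points: x = asin(1/12)/2 + pi/2 ≈ 1.6125 (local maximum); x = pi - asin(1/12)/2 ≈ 3.0999 (local minimum)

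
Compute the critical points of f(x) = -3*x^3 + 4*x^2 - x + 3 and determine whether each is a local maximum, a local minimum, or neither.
f'(x) = -9*x^2 + 8*x - 1

Solve f'(x) = 0:
  9*x^2 - 8*x + 1 = 0 has no rational roots; quadratic formula: x = (8 ± √28)/18.
  ⇒ x = 4/9 - sqrt(7)/9 ≈ 0.1505, sqrt(7)/9 + 4/9 ≈ 0.7384

f''(x) = 8 - 18*x
Second-derivative test at each critical point:
  f''(0.1505) = 5.2915 > 0 → local minimum
  f''(0.7384) = -5.2915 < 0 → local maximum

Critical points: x = 4/9 - sqrt(7)/9 ≈ 0.1505 (local minimum); x = sqrt(7)/9 + 4/9 ≈ 0.7384 (local maximum)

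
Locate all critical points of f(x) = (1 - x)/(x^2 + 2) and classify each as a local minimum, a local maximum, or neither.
f'(x) = (-x^2 + 2*x*(x - 1) - 2)/(x^2 + 2)^2

Solve f'(x) = 0:
  f'(x) = (x^2 - 2*x - 2)/(x^2 + 2)^2; the denominator is positive wherever f is defined, so f'(x) = 0 ⇔ x^2 - 2*x - 2 = 0.
  x^2 - 2*x - 2 = 0 has no rational roots; quadratic formula: x = (2 ± √12)/2.
  ⇒ x = 1 - sqrt(3) ≈ -0.7321, 1 + sqrt(3) ≈ 2.7321

f''(x) = 2*(4*x^2*(1 - x) + (3*x - 1)*(x^2 + 2))/(x^2 + 2)^3
Second-derivative test at each critical point:
  f''(-0.7321) = -0.5387 < 0 → local maximum
  f''(2.7321) = 0.0387 > 0 → local minimum

Critical points: x = 1 - sqrt(3) ≈ -0.7321 (local maximum); x = 1 + sqrt(3) ≈ 2.7321 (local minimum)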